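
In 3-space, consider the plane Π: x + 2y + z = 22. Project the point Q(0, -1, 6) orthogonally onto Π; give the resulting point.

Foot = Q − λn with λ = (n·Q − d)/|n|² = (4 − 22)/6 = -3.
Foot = (0, -1, 6) − (-3)·(1, 2, 1) = (3, 5, 9).

(3, 5, 9)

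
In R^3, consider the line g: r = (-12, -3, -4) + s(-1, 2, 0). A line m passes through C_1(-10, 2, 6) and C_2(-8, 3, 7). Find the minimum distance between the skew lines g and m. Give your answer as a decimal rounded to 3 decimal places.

A direction vector for m is C_2 − C_1 = (2, 1, 1).
Common perpendicular direction n = (-1, 2, 0) × (2, 1, 1) = (2, 1, -5).
With w = (-10, 2, 6) − (-12, -3, -4) = (2, 5, 10), w · n = -41.
Distance = |w · n| / |n| = |-41| / √30 ≈ 7.486.

7.486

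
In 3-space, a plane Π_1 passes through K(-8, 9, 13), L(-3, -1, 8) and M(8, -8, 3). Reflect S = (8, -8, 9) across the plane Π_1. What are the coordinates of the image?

KL = (5, -10, -5), KM = (16, -17, -10); a normal to Π_1 is KL × KM = (15, -30, 75).
Using K: Π_1 has equation 15x - 30y + 75z = 585.
λ = (n·S − d)/|n|² = (1035 − 585)/6750 = 1/15.
Reflection = S − 2λn = (8, -8, 9) − (2/15)·(15, -30, 75) = (6, -4, -1).

(6, -4, -1)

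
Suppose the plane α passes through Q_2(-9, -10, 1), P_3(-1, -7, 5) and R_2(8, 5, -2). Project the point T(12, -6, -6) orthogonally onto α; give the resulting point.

(6, 2, 0)

Q_2P_3 = (8, 3, 4), Q_2R_2 = (17, 15, -3); a normal to α is Q_2P_3 × Q_2R_2 = (-69, 92, 69).
Using Q_2: α has equation -69x + 92y + 69z = -230.
Foot = T − λn with λ = (n·T − d)/|n|² = (-1794 − (-230))/17986 = -2/23.
Foot = (12, -6, -6) − (-2/23)·(-69, 92, 69) = (6, 2, 0).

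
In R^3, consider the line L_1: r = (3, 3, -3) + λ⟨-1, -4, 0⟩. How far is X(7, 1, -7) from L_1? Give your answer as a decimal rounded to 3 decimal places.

Taking (3, 3, -3) on L_1 with direction v = (-1, -4, 0): w = X − (3, 3, -3) = (4, -2, -4), and w × v = (-16, 4, -18).
Distance = |w × v| / |v| = √596 / √17 ≈ 5.921.

5.921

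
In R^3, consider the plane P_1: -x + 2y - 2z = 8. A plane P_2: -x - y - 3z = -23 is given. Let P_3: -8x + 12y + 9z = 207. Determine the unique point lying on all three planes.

(-6, 8, 7)

Solving the 3×3 linear system -x + 2y - 2z = 8, -x - y - 3z = -23, -8x + 12y + 9z = 207 (e.g. by elimination or Cramer's rule, determinant = 79) gives (-6, 8, 7).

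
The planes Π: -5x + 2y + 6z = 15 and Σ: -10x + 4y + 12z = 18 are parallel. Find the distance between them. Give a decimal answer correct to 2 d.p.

0.74

Rescale Σ by 1/2: -5x + 2y + 6z = 9. Then distance = |15 − 9| / √65 ≈ 0.74.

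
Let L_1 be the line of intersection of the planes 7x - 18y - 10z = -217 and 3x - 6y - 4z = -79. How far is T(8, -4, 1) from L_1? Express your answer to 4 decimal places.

Direction of L_1: (7, -18, -10) × (3, -6, -4) = (12, -2, 12).
A point on L_1: solving the two plane equations with x = -3 gives (-3, 7, 7).
Taking (-3, 7, 7) on L_1 with direction v = (12, -2, 12): w = T − (-3, 7, 7) = (11, -11, -6), and w × v = (-144, -204, 110).
Distance = |w × v| / |v| = √74452 / √292 ≈ 15.9679.

15.9679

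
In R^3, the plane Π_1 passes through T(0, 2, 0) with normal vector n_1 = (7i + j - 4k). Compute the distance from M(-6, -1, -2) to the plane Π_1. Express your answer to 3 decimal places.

Π_1: n_1·r = n_1·T gives 7x + y - 4z = 2.
n·M − d = (7)·(-6) + (1)·(-1) + (-4)·(-2) − 2 = -37; |n| = √66.
Distance = |-37| / √66 = 37/√66 ≈ 4.554.

4.554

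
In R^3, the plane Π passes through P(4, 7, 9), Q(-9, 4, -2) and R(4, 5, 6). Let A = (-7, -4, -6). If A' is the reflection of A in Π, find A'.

(-5, 2, -10)

PQ = (-13, -3, -11), PR = (0, -2, -3); a normal to Π is PQ × PR = (-13, -39, 26).
Using P: Π has equation -13x - 39y + 26z = -91.
λ = (n·A − d)/|n|² = (91 − (-91))/2366 = 1/13.
Reflection = A − 2λn = (-7, -4, -6) − (2/13)·(-13, -39, 26) = (-5, 2, -10).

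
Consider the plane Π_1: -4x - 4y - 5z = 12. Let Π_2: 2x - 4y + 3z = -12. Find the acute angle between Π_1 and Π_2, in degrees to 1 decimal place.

cos θ = |n₁·n₂| / (|n₁||n₂|) = |-7| / (√57 · √29).
θ = arccos(0.17217) ≈ 80.1°.

80.1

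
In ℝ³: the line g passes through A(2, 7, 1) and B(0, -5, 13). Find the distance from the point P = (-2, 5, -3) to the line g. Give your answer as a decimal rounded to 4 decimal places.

A direction vector for g is B − A = (-2, -12, 12).
Taking (2, 7, 1) on g with direction v = (-2, -12, 12): w = P − (2, 7, 1) = (-4, -2, -4), and w × v = (-72, 56, 44).
Distance = |w × v| / |v| = √10256 / √292 ≈ 5.9265.

5.9265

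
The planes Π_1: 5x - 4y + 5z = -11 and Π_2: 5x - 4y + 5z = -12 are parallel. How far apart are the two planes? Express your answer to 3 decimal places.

0.123

Same normal n = (5, -4, 5) with |n| = √66; distance = |-11 − (-12)| / |n| = 1/√66 ≈ 0.123.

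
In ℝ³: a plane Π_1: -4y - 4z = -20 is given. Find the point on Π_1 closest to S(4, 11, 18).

Foot = S − λn with λ = (n·S − d)/|n|² = (-116 − (-20))/32 = -3.
Foot = (4, 11, 18) − (-3)·(0, -4, -4) = (4, -1, 6).

(4, -1, 6)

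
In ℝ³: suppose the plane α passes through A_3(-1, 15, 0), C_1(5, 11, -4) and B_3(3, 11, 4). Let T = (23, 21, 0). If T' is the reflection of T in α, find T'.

A_3C_1 = (6, -4, -4), A_3B_3 = (4, -4, 4); a normal to α is A_3C_1 × A_3B_3 = (-32, -40, -8).
Using A_3: α has equation -32x - 40y - 8z = -568.
λ = (n·T − d)/|n|² = (-1576 − (-568))/2688 = -3/8.
Reflection = T − 2λn = (23, 21, 0) − (-3/4)·(-32, -40, -8) = (-1, -9, -6).

(-1, -9, -6)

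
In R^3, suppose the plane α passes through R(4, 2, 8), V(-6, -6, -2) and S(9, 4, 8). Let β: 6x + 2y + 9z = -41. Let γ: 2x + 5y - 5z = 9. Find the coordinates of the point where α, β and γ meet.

(2, -4, -5)

RV = (-10, -8, -10), RS = (5, 2, 0); a normal to α is RV × RS = (20, -50, 20).
Using R: α has equation 20x - 50y + 20z = 140.
Solving the 3×3 linear system 20x - 50y + 20z = 140, 6x + 2y + 9z = -41, 2x + 5y - 5z = 9 (e.g. by elimination or Cramer's rule, determinant = -2980) gives (2, -4, -5).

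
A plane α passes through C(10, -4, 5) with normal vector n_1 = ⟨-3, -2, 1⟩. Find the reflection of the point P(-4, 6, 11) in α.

(8, 14, 7)

α: n_1·r = n_1·C gives -3x - 2y + z = -17.
λ = (n·P − d)/|n|² = (11 − (-17))/14 = 2.
Reflection = P − 2λn = (-4, 6, 11) − 4·(-3, -2, 1) = (8, 14, 7).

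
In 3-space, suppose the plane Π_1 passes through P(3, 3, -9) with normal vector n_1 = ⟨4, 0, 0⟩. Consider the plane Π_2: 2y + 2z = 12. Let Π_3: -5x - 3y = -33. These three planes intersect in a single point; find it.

Π_1: n_1·r = n_1·P gives 4x = 12.
Solving the 3×3 linear system 4x = 12, 2y + 2z = 12, -5x - 3y = -33 (e.g. by elimination or Cramer's rule, determinant = 24) gives (3, 6, 0).

(3, 6, 0)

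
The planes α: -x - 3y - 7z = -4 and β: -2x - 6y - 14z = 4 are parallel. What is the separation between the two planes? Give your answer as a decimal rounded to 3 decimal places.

0.781

Rescale β by 1/2: -x - 3y - 7z = 2. Then distance = |-4 − 2| / √59 ≈ 0.781.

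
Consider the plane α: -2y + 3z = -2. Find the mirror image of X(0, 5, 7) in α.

λ = (n·X − d)/|n|² = (11 − (-2))/13 = 1.
Reflection = X − 2λn = (0, 5, 7) − 2·(0, -2, 3) = (0, 9, 1).

(0, 9, 1)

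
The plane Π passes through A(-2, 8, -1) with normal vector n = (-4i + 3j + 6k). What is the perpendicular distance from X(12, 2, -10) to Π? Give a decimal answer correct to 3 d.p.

16.389

Π: n·r = n·A gives -4x + 3y + 6z = 26.
n·X − d = (-4)·(12) + (3)·(2) + (6)·(-10) − 26 = -128; |n| = √61.
Distance = |-128| / √61 = 128/√61 ≈ 16.389.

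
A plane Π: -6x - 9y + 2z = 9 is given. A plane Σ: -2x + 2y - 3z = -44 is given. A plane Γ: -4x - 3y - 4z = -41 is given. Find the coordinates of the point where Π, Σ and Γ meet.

Solving the 3×3 linear system -6x - 9y + 2z = 9, -2x + 2y - 3z = -44, -4x - 3y - 4z = -41 (e.g. by elimination or Cramer's rule, determinant = 94) gives (8, -5, 6).

(8, -5, 6)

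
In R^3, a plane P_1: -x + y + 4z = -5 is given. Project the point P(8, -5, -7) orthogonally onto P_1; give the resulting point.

Foot = P − λn with λ = (n·P − d)/|n|² = (-41 − (-5))/18 = -2.
Foot = (8, -5, -7) − (-2)·(-1, 1, 4) = (6, -3, 1).

(6, -3, 1)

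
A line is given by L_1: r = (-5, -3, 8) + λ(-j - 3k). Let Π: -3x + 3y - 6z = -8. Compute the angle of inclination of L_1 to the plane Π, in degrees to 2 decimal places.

sin θ = |n·v| / (|n||v|) = |15| / (√54 · √10) = 0.64550.
θ ≈ 40.20°.

40.20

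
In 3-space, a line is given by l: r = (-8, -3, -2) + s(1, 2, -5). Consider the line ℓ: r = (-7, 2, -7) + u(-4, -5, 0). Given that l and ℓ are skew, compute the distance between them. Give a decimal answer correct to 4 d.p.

Common perpendicular direction n = (1, 2, -5) × (-4, -5, 0) = (-25, 20, 3).
With w = (-7, 2, -7) − (-8, -3, -2) = (1, 5, -5), w · n = 60.
Distance = |w · n| / |n| = |60| / √1034 ≈ 1.8659.

1.8659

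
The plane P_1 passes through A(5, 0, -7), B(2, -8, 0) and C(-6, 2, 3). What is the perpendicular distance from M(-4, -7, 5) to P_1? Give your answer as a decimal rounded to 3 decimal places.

0.333

AB = (-3, -8, 7), AC = (-11, 2, 10); a normal to P_1 is AB × AC = (-94, -47, -94).
Using A: P_1 has equation -94x - 47y - 94z = 188.
n·M − d = (-94)·(-4) + (-47)·(-7) + (-94)·(5) − 188 = 47; |n| = √19881.
Distance = |47| / √19881 = 47/√19881 ≈ 0.333.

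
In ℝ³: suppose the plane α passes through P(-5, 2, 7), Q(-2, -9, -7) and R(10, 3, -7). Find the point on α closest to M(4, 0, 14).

PQ = (3, -11, -14), PR = (15, 1, -14); a normal to α is PQ × PR = (168, -168, 168).
Using P: α has equation 168x - 168y + 168z = 0.
Foot = M − λn with λ = (n·M − d)/|n|² = (3024 − 0)/84672 = 1/28.
Foot = (4, 0, 14) − (1/28)·(168, -168, 168) = (-2, 6, 8).

(-2, 6, 8)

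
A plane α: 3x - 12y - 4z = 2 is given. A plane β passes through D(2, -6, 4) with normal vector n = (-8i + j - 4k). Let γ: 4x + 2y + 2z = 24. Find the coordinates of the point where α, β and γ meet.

β: n·r = n·D gives -8x + y - 4z = -38.
Solving the 3×3 linear system 3x - 12y - 4z = 2, -8x + y - 4z = -38, 4x + 2y + 2z = 24 (e.g. by elimination or Cramer's rule, determinant = 110) gives (6, 2, -2).

(6, 2, -2)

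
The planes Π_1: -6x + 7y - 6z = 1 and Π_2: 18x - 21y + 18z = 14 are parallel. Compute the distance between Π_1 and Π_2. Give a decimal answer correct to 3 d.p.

Rescale Π_2 by 1/(-3): -6x + 7y - 6z = -14/3. Then distance = |1 − (-14/3)| / √121 ≈ 0.515.

0.515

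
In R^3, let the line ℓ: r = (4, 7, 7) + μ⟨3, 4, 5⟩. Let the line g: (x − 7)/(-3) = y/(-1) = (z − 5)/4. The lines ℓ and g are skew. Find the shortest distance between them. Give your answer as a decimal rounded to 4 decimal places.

g has direction (-3, -1, 4) through (7, 0, 5).
Common perpendicular direction n = (3, 4, 5) × (-3, -1, 4) = (21, -27, 9).
With w = (7, 0, 5) − (4, 7, 7) = (3, -7, -2), w · n = 234.
Distance = |w · n| / |n| = |234| / √1251 ≈ 6.6159.

6.6159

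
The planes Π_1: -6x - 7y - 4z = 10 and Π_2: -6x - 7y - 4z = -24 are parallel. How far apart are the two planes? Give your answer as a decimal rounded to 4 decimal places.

Same normal n = (-6, -7, -4) with |n| = √101; distance = |10 − (-24)| / |n| = 34/√101 ≈ 3.3831.

3.3831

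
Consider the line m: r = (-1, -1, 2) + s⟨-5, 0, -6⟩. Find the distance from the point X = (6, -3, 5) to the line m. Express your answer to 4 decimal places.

3.9938

Taking (-1, -1, 2) on m with direction v = (-5, 0, -6): w = X − (-1, -1, 2) = (7, -2, 3), and w × v = (12, 27, -10).
Distance = |w × v| / |v| = √973 / √61 ≈ 3.9938.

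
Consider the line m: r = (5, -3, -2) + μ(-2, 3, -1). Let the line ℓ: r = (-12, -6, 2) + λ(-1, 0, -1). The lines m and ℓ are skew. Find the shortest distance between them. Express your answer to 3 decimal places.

15.141

Common perpendicular direction n = (-2, 3, -1) × (-1, 0, -1) = (-3, -1, 3).
With w = (-12, -6, 2) − (5, -3, -2) = (-17, -3, 4), w · n = 66.
Distance = |w · n| / |n| = |66| / √19 ≈ 15.141.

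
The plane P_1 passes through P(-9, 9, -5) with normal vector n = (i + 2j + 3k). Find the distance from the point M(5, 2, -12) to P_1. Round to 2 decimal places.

5.61

P_1: n·r = n·P gives x + 2y + 3z = -6.
n·M − d = (1)·(5) + (2)·(2) + (3)·(-12) − (-6) = -21; |n| = √14.
Distance = |-21| / √14 = 21/√14 ≈ 5.61.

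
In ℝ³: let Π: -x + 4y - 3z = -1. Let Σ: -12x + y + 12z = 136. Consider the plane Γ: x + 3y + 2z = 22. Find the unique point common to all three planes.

Solving the 3×3 linear system -x + 4y - 3z = -1, -12x + y + 12z = 136, x + 3y + 2z = 22 (e.g. by elimination or Cramer's rule, determinant = 289) gives (-4, 4, 7).

(-4, 4, 7)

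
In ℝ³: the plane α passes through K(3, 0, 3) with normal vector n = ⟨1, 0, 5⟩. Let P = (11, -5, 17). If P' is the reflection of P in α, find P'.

(5, -5, -13)

α: n·r = n·K gives x + 5z = 18.
λ = (n·P − d)/|n|² = (96 − 18)/26 = 3.
Reflection = P − 2λn = (11, -5, 17) − 6·(1, 0, 5) = (5, -5, -13).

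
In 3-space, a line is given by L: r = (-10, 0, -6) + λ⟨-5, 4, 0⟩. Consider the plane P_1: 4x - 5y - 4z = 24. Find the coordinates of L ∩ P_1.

(-5, -4, -6)

Substitute r = (-10, 0, -6) + t(-5, 4, 0) into the plane: -16 + (-40)t = 24, so t = -1.
Intersection: (-10, 0, -6) + (-1)·(-5, 4, 0) = (-5, -4, -6).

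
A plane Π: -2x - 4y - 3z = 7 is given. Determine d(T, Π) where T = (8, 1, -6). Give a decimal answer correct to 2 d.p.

n·T − d = (-2)·(8) + (-4)·(1) + (-3)·(-6) − 7 = -9; |n| = √29.
Distance = |-9| / √29 = 9/√29 ≈ 1.67.

1.67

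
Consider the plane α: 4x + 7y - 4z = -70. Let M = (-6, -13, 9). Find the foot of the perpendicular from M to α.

(-2, -6, 5)

Foot = M − λn with λ = (n·M − d)/|n|² = (-151 − (-70))/81 = -1.
Foot = (-6, -13, 9) − (-1)·(4, 7, -4) = (-2, -6, 5).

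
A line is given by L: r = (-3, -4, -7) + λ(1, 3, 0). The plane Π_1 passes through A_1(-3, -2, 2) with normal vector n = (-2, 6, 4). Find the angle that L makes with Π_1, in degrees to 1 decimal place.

Π_1: n·r = n·A_1 gives -2x + 6y + 4z = 2.
sin θ = |n·v| / (|n||v|) = |16| / (√56 · √10) = 0.67612.
θ ≈ 42.5°.

42.5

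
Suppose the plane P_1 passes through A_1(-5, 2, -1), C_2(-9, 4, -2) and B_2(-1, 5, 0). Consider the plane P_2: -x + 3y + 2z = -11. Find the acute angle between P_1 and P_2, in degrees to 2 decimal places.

54.31

A_1C_2 = (-4, 2, -1), A_1B_2 = (4, 3, 1); a normal to P_1 is A_1C_2 × A_1B_2 = (5, 0, -20).
Using A_1: P_1 has equation 5x - 20z = -5.
cos θ = |n₁·n₂| / (|n₁||n₂|) = |-45| / (√425 · √14).
θ = arccos(0.58338) ≈ 54.31°.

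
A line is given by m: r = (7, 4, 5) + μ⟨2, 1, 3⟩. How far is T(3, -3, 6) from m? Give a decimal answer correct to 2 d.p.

Taking (7, 4, 5) on m with direction v = (2, 1, 3): w = T − (7, 4, 5) = (-4, -7, 1), and w × v = (-22, 14, 10).
Distance = |w × v| / |v| = √780 / √14 ≈ 7.46.

7.46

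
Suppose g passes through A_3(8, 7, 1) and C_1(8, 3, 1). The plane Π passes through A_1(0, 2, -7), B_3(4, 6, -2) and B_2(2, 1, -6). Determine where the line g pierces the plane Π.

A direction vector for g is C_1 − A_3 = (0, -4, 0).
A_1B_3 = (4, 4, 5), A_1B_2 = (2, -1, 1); a normal to Π is A_1B_3 × A_1B_2 = (9, 6, -12).
Using A_1: Π has equation 9x + 6y - 12z = 96.
Substitute r = (8, 7, 1) + t(0, -4, 0) into the plane: 102 + (-24)t = 96, so t = 1/4.
Intersection: (8, 7, 1) + (1/4)·(0, -4, 0) = (8, 6, 1).

(8, 6, 1)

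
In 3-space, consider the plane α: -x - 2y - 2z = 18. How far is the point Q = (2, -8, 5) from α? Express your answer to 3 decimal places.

4.667

n·Q − d = (-1)·(2) + (-2)·(-8) + (-2)·(5) − 18 = -14; |n| = √9.
Distance = |-14| / √9 = 14/√9 ≈ 4.667.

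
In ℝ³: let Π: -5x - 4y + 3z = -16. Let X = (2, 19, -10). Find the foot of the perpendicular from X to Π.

Foot = X − λn with λ = (n·X − d)/|n|² = (-116 − (-16))/50 = -2.
Foot = (2, 19, -10) − (-2)·(-5, -4, 3) = (-8, 11, -4).

(-8, 11, -4)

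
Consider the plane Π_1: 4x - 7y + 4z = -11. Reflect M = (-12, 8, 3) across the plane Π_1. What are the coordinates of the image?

(-4, -6, 11)

λ = (n·M − d)/|n|² = (-92 − (-11))/81 = -1.
Reflection = M − 2λn = (-12, 8, 3) − (-2)·(4, -7, 4) = (-4, -6, 11).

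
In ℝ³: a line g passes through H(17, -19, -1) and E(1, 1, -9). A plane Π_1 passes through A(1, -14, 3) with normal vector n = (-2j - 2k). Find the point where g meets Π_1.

(5, -4, -7)

A direction vector for g is E − H = (-16, 20, -8).
Π_1: n·r = n·A gives -2y - 2z = 22.
Substitute r = (17, -19, -1) + t(-16, 20, -8) into the plane: 40 + (-24)t = 22, so t = 3/4.
Intersection: (17, -19, -1) + (3/4)·(-16, 20, -8) = (5, -4, -7).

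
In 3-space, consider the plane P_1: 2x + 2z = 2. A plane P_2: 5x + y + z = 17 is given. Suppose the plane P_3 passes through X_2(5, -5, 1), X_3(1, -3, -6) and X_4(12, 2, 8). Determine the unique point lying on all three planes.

(4, 0, -3)

X_2X_3 = (-4, 2, -7), X_2X_4 = (7, 7, 7); a normal to P_3 is X_2X_3 × X_2X_4 = (63, -21, -42).
Using X_2: P_3 has equation 63x - 21y - 42z = 378.
Solving the 3×3 linear system 2x + 2z = 2, 5x + y + z = 17, 63x - 21y - 42z = 378 (e.g. by elimination or Cramer's rule, determinant = -378) gives (4, 0, -3).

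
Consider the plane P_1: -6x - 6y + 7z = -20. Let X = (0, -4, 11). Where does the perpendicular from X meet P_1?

(6, 2, 4)

Foot = X − λn with λ = (n·X − d)/|n|² = (101 − (-20))/121 = 1.
Foot = (0, -4, 11) − 1·(-6, -6, 7) = (6, 2, 4).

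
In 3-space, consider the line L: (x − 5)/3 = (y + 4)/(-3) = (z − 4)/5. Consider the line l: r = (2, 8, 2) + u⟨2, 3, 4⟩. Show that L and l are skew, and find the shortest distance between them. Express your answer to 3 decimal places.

0.872

L has direction (3, -3, 5) through (5, -4, 4).
Common perpendicular direction n = (3, -3, 5) × (2, 3, 4) = (-27, -2, 15).
With w = (2, 8, 2) − (5, -4, 4) = (-3, 12, -2), w · n = 27.
Since n ≠ 0 the lines are not parallel, and w · n = 27 ≠ 0 so they do not intersect; hence they are skew.
Distance = |w · n| / |n| = |27| / √958 ≈ 0.872.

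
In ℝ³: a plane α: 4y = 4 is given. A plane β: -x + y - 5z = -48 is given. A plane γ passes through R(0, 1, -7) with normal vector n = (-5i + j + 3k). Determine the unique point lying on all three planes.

γ: n·r = n·R gives -5x + y + 3z = -20.
Solving the 3×3 linear system 4y = 4, -x + y - 5z = -48, -5x + y + 3z = -20 (e.g. by elimination or Cramer's rule, determinant = 112) gives (9, 1, 8).

(9, 1, 8)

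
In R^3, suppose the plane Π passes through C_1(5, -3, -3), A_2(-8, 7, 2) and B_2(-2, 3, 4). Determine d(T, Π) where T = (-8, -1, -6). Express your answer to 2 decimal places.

5.54

C_1A_2 = (-13, 10, 5), C_1B_2 = (-7, 6, 7); a normal to Π is C_1A_2 × C_1B_2 = (40, 56, -8).
Using C_1: Π has equation 40x + 56y - 8z = 56.
n·T − d = (40)·(-8) + (56)·(-1) + (-8)·(-6) − 56 = -384; |n| = √4800.
Distance = |-384| / √4800 = 384/√4800 ≈ 5.54.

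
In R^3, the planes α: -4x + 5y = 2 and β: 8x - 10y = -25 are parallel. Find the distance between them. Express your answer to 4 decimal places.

Rescale β by 1/(-2): -4x + 5y = 25/2. Then distance = |2 − (25/2)| / √41 ≈ 1.6398.

1.6398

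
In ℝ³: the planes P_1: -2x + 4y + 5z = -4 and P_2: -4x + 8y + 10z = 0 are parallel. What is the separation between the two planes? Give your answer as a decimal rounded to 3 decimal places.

Rescale P_2 by 1/2: -2x + 4y + 5z = 0. Then distance = |-4 − 0| / √45 ≈ 0.596.

0.596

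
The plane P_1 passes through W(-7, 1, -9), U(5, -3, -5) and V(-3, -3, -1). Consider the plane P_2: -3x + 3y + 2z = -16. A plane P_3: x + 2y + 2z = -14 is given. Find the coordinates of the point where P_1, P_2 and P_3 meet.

(0, -2, -5)

WU = (12, -4, 4), WV = (4, -4, 8); a normal to P_1 is WU × WV = (-16, -80, -32).
Using W: P_1 has equation -16x - 80y - 32z = 320.
Solving the 3×3 linear system -16x - 80y - 32z = 320, -3x + 3y + 2z = -16, x + 2y + 2z = -14 (e.g. by elimination or Cramer's rule, determinant = -384) gives (0, -2, -5).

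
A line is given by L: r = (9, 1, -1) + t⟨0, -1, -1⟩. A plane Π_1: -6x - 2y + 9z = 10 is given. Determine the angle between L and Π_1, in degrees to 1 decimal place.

sin θ = |n·v| / (|n||v|) = |-7| / (√121 · √2) = 0.44998.
θ ≈ 26.7°.

26.7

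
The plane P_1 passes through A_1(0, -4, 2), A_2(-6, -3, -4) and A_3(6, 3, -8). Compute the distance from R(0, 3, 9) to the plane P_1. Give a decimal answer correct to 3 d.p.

9.000

A_1A_2 = (-6, 1, -6), A_1A_3 = (6, 7, -10); a normal to P_1 is A_1A_2 × A_1A_3 = (32, -96, -48).
Using A_1: P_1 has equation 32x - 96y - 48z = 288.
n·R − d = (32)·(0) + (-96)·(3) + (-48)·(9) − 288 = -1008; |n| = √12544.
Distance = |-1008| / √12544 = 1008/√12544 ≈ 9.000.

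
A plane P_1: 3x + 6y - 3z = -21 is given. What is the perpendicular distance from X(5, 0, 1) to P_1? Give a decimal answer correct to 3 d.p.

n·X − d = (3)·(5) + (6)·(0) + (-3)·(1) − (-21) = 33; |n| = √54.
Distance = |33| / √54 = 33/√54 ≈ 4.491.

4.491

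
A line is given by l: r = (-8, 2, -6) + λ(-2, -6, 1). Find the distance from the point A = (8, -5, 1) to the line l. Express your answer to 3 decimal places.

18.627

Taking (-8, 2, -6) on l with direction v = (-2, -6, 1): w = A − (-8, 2, -6) = (16, -7, 7), and w × v = (35, -30, -110).
Distance = |w × v| / |v| = √14225 / √41 ≈ 18.627.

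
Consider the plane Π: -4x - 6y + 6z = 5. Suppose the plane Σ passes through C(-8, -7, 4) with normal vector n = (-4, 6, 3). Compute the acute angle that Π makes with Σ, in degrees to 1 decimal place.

Σ: n·r = n·C gives -4x + 6y + 3z = 2.
cos θ = |n₁·n₂| / (|n₁||n₂|) = |-2| / (√88 · √61).
θ = arccos(0.02730) ≈ 88.4°.

88.4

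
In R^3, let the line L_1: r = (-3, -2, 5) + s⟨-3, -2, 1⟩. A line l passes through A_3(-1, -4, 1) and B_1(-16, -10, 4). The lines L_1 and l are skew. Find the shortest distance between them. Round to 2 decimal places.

4.47

A direction vector for l is B_1 − A_3 = (-15, -6, 3).
Common perpendicular direction n = (-3, -2, 1) × (-15, -6, 3) = (0, -6, -12).
With w = (-1, -4, 1) − (-3, -2, 5) = (2, -2, -4), w · n = 60.
Distance = |w · n| / |n| = |60| / √180 ≈ 4.47.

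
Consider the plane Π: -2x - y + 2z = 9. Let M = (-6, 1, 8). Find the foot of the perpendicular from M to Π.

Foot = M − λn with λ = (n·M − d)/|n|² = (27 − 9)/9 = 2.
Foot = (-6, 1, 8) − 2·(-2, -1, 2) = (-2, 3, 4).

(-2, 3, 4)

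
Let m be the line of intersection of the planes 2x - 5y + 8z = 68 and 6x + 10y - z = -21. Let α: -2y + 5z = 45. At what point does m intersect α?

Direction of m: (2, -5, 8) × (6, 10, -1) = (-75, 50, 50).
A point on m: solving the two plane equations with x = 7 gives (7, -6, 3).
Substitute r = (7, -6, 3) + t(-75, 50, 50) into the plane: 27 + 150t = 45, so t = 3/25.
Intersection: (7, -6, 3) + (3/25)·(-75, 50, 50) = (-2, 0, 9).

(-2, 0, 9)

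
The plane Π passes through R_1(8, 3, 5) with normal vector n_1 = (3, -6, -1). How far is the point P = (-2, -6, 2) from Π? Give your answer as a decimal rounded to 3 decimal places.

3.981

Π: n_1·r = n_1·R_1 gives 3x - 6y - z = 1.
n·P − d = (3)·(-2) + (-6)·(-6) + (-1)·(2) − 1 = 27; |n| = √46.
Distance = |27| / √46 = 27/√46 ≈ 3.981.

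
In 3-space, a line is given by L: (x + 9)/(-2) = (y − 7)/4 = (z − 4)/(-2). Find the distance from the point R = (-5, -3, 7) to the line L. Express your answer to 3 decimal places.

L has direction (-2, 4, -2) through (-9, 7, 4).
Taking (-9, 7, 4) on L with direction v = (-2, 4, -2): w = R − (-9, 7, 4) = (4, -10, 3), and w × v = (8, 2, -4).
Distance = |w × v| / |v| = √84 / √24 ≈ 1.871.

1.871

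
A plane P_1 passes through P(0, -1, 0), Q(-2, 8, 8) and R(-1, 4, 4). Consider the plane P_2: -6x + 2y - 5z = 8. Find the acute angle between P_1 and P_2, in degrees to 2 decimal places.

29.26

PQ = (-2, 9, 8), PR = (-1, 5, 4); a normal to P_1 is PQ × PR = (-4, 0, -1).
Using P: P_1 has equation -4x - z = 0.
cos θ = |n₁·n₂| / (|n₁||n₂|) = |29| / (√17 · √65).
θ = arccos(0.87240) ≈ 29.26°.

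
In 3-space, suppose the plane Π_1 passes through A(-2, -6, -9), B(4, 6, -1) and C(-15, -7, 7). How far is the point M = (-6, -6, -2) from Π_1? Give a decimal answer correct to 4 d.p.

AB = (6, 12, 8), AC = (-13, -1, 16); a normal to Π_1 is AB × AC = (200, -200, 150).
Using A: Π_1 has equation 200x - 200y + 150z = -550.
n·M − d = (200)·(-6) + (-200)·(-6) + (150)·(-2) − (-550) = 250; |n| = √102500.
Distance = |250| / √102500 = 250/√102500 ≈ 0.7809.

0.7809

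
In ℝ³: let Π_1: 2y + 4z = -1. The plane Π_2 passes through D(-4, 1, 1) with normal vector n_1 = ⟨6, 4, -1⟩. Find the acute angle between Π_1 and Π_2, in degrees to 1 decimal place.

82.9

Π_2: n_1·r = n_1·D gives 6x + 4y - z = -21.
cos θ = |n₁·n₂| / (|n₁||n₂|) = |4| / (√20 · √53).
θ = arccos(0.12286) ≈ 82.9°.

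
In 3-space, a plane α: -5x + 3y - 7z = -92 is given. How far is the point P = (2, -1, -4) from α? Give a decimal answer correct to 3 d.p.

n·P − d = (-5)·(2) + (3)·(-1) + (-7)·(-4) − (-92) = 107; |n| = √83.
Distance = |107| / √83 = 107/√83 ≈ 11.745.

11.745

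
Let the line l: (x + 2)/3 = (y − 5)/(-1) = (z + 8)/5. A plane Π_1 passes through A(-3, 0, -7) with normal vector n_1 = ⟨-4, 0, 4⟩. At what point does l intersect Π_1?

l has direction (3, -1, 5) through (-2, 5, -8).
Π_1: n_1·r = n_1·A gives -4x + 4z = -16.
Substitute r = (-2, 5, -8) + t(3, -1, 5) into the plane: -24 + 8t = -16, so t = 1.
Intersection: (-2, 5, -8) + 1·(3, -1, 5) = (1, 4, -3).

(1, 4, -3)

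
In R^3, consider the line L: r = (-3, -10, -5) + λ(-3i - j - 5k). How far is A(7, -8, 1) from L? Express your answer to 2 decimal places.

Taking (-3, -10, -5) on L with direction v = (-3, -1, -5): w = A − (-3, -10, -5) = (10, 2, 6), and w × v = (-4, 32, -4).
Distance = |w × v| / |v| = √1056 / √35 ≈ 5.49.

5.49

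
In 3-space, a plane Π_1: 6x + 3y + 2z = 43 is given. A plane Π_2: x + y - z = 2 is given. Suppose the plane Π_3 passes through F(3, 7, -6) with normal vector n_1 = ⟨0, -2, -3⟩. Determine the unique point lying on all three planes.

(9, -5, 2)

Π_3: n_1·r = n_1·F gives -2y - 3z = 4.
Solving the 3×3 linear system 6x + 3y + 2z = 43, x + y - z = 2, -2y - 3z = 4 (e.g. by elimination or Cramer's rule, determinant = -25) gives (9, -5, 2).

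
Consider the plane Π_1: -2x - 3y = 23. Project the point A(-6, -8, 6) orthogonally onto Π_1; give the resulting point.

(-4, -5, 6)

Foot = A − λn with λ = (n·A − d)/|n|² = (36 − 23)/13 = 1.
Foot = (-6, -8, 6) − 1·(-2, -3, 0) = (-4, -5, 6).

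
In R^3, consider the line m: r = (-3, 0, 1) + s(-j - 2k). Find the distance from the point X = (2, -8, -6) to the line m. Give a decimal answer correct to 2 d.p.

Taking (-3, 0, 1) on m with direction v = (0, -1, -2): w = X − (-3, 0, 1) = (5, -8, -7), and w × v = (9, 10, -5).
Distance = |w × v| / |v| = √206 / √5 ≈ 6.42.

6.42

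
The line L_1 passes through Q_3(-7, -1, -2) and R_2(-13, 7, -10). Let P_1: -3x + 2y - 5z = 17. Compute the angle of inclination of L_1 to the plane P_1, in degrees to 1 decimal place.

69.6

A direction vector for L_1 is R_2 − Q_3 = (-6, 8, -8).
sin θ = |n·v| / (|n||v|) = |74| / (√38 · √164) = 0.93738.
θ ≈ 69.6°.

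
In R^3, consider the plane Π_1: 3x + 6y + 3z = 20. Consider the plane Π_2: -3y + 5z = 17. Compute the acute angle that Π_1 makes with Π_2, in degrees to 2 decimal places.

85.99

cos θ = |n₁·n₂| / (|n₁||n₂|) = |-3| / (√54 · √34).
θ = arccos(0.07001) ≈ 85.99°.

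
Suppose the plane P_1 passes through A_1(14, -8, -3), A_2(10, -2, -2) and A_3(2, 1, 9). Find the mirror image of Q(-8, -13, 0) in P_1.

A_1A_2 = (-4, 6, 1), A_1A_3 = (-12, 9, 12); a normal to P_1 is A_1A_2 × A_1A_3 = (63, 36, 36).
Using A_1: P_1 has equation 63x + 36y + 36z = 486.
λ = (n·Q − d)/|n|² = (-972 − 486)/6561 = -2/9.
Reflection = Q − 2λn = (-8, -13, 0) − (-4/9)·(63, 36, 36) = (20, 3, 16).

(20, 3, 16)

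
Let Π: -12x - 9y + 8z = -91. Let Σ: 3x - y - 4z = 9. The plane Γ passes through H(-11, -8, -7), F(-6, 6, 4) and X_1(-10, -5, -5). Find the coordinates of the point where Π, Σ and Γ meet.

HF = (5, 14, 11), HX_1 = (1, 3, 2); a normal to Γ is HF × HX_1 = (-5, 1, 1).
Using H: Γ has equation -5x + y + z = 40.
Solving the 3×3 linear system -12x - 9y + 8z = -91, 3x - y - 4z = 9, -5x + y + z = 40 (e.g. by elimination or Cramer's rule, determinant = -205) gives (-8, 11, -11).

(-8, 11, -11)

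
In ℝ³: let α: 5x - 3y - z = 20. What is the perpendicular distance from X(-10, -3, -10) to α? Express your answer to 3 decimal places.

8.621

n·X − d = (5)·(-10) + (-3)·(-3) + (-1)·(-10) − 20 = -51; |n| = √35.
Distance = |-51| / √35 = 51/√35 ≈ 8.621.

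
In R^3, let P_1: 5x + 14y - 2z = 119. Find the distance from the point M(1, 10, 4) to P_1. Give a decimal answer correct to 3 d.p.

1.200

n·M − d = (5)·(1) + (14)·(10) + (-2)·(4) − 119 = 18; |n| = √225.
Distance = |18| / √225 = 18/√225 ≈ 1.200.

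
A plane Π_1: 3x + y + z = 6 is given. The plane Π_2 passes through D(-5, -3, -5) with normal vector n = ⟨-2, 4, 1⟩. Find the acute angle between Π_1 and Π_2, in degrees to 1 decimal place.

86.2

Π_2: n·r = n·D gives -2x + 4y + z = -7.
cos θ = |n₁·n₂| / (|n₁||n₂|) = |-1| / (√11 · √21).
θ = arccos(0.06580) ≈ 86.2°.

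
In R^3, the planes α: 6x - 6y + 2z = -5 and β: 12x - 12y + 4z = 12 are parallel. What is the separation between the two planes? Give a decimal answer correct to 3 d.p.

1.262

Rescale β by 1/2: 6x - 6y + 2z = 6. Then distance = |-5 − 6| / √76 ≈ 1.262.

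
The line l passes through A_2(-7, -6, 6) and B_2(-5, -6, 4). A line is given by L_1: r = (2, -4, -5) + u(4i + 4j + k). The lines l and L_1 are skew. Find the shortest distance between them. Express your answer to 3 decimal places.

2.384

A direction vector for l is B_2 − A_2 = (2, 0, -2).
Common perpendicular direction n = (2, 0, -2) × (4, 4, 1) = (8, -10, 8).
With w = (2, -4, -5) − (-7, -6, 6) = (9, 2, -11), w · n = -36.
Distance = |w · n| / |n| = |-36| / √228 ≈ 2.384.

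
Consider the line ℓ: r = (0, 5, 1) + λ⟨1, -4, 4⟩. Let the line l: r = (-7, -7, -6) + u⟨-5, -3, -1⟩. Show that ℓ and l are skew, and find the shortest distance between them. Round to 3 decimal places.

Common perpendicular direction n = (1, -4, 4) × (-5, -3, -1) = (16, -19, -23).
With w = (-7, -7, -6) − (0, 5, 1) = (-7, -12, -7), w · n = 277.
Since n ≠ 0 the lines are not parallel, and w · n = 277 ≠ 0 so they do not intersect; hence they are skew.
Distance = |w · n| / |n| = |277| / √1146 ≈ 8.183.

8.183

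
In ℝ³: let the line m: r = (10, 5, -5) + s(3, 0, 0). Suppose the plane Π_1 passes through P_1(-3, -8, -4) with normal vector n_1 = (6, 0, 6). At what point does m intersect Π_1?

(-2, 5, -5)

Π_1: n_1·r = n_1·P_1 gives 6x + 6z = -42.
Substitute r = (10, 5, -5) + t(3, 0, 0) into the plane: 30 + 18t = -42, so t = -4.
Intersection: (10, 5, -5) + (-4)·(3, 0, 0) = (-2, 5, -5).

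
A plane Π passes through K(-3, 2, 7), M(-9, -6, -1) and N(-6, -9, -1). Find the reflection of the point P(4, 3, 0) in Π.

KM = (-6, -8, -8), KN = (-3, -11, -8); a normal to Π is KM × KN = (-24, -24, 42).
Using K: Π has equation -24x - 24y + 42z = 318.
λ = (n·P − d)/|n|² = (-168 − 318)/2916 = -1/6.
Reflection = P − 2λn = (4, 3, 0) − (-1/3)·(-24, -24, 42) = (-4, -5, 14).

(-4, -5, 14)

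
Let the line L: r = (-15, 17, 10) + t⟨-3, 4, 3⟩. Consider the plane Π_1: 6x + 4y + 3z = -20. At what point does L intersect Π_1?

Substitute r = (-15, 17, 10) + t(-3, 4, 3) into the plane: 8 + 7t = -20, so t = -4.
Intersection: (-15, 17, 10) + (-4)·(-3, 4, 3) = (-3, 1, -2).

(-3, 1, -2)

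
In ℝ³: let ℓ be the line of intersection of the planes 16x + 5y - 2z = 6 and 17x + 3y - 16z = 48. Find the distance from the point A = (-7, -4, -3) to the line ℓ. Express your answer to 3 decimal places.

7.910

Direction of ℓ: (16, 5, -2) × (17, 3, -16) = (-74, 222, -37).
A point on ℓ: solving the two plane equations with x = 0 gives (0, 0, -3).
Taking (0, 0, -3) on ℓ with direction v = (-74, 222, -37): w = A − (0, 0, -3) = (-7, -4, 0), and w × v = (148, -259, -1850).
Distance = |w × v| / |v| = √3511485 / √56129 ≈ 7.910.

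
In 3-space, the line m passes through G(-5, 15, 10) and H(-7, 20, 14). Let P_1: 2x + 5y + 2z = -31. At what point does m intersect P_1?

A direction vector for m is H − G = (-2, 5, 4).
Substitute r = (-5, 15, 10) + t(-2, 5, 4) into the plane: 85 + 29t = -31, so t = -4.
Intersection: (-5, 15, 10) + (-4)·(-2, 5, 4) = (3, -5, -6).

(3, -5, -6)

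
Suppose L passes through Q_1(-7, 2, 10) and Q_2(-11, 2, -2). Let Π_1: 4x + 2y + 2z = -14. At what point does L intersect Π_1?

A direction vector for L is Q_2 − Q_1 = (-4, 0, -12).
Substitute r = (-7, 2, 10) + t(-4, 0, -12) into the plane: -4 + (-40)t = -14, so t = 1/4.
Intersection: (-7, 2, 10) + (1/4)·(-4, 0, -12) = (-8, 2, 7).

(-8, 2, 7)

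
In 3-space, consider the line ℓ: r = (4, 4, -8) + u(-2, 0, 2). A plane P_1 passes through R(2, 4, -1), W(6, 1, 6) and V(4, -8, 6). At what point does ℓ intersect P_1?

(0, 4, -4)

RW = (4, -3, 7), RV = (2, -12, 7); a normal to P_1 is RW × RV = (63, -14, -42).
Using R: P_1 has equation 63x - 14y - 42z = 112.
Substitute r = (4, 4, -8) + t(-2, 0, 2) into the plane: 532 + (-210)t = 112, so t = 2.
Intersection: (4, 4, -8) + 2·(-2, 0, 2) = (0, 4, -4).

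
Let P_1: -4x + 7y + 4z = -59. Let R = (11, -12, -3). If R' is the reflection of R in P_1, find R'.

λ = (n·R − d)/|n|² = (-140 − (-59))/81 = -1.
Reflection = R − 2λn = (11, -12, -3) − (-2)·(-4, 7, 4) = (3, 2, 5).

(3, 2, 5)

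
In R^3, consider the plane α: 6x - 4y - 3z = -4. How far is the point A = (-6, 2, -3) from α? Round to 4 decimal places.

3.9691

n·A − d = (6)·(-6) + (-4)·(2) + (-3)·(-3) − (-4) = -31; |n| = √61.
Distance = |-31| / √61 = 31/√61 ≈ 3.9691.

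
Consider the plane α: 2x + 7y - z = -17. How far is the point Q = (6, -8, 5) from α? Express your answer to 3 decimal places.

4.355

n·Q − d = (2)·(6) + (7)·(-8) + (-1)·(5) − (-17) = -32; |n| = √54.
Distance = |-32| / √54 = 32/√54 ≈ 4.355.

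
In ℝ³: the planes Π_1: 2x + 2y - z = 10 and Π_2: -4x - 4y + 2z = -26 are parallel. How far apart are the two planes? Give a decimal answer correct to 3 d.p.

1.000

Rescale Π_2 by 1/(-2): 2x + 2y - z = 13. Then distance = |10 − 13| / √9 ≈ 1.000.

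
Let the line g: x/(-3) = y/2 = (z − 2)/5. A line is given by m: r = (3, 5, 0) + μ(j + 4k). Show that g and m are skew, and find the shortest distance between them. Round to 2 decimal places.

5.89

g has direction (-3, 2, 5) through (0, 0, 2).
Common perpendicular direction n = (-3, 2, 5) × (0, 1, 4) = (3, 12, -3).
With w = (3, 5, 0) − (0, 0, 2) = (3, 5, -2), w · n = 75.
Since n ≠ 0 the lines are not parallel, and w · n = 75 ≠ 0 so they do not intersect; hence they are skew.
Distance = |w · n| / |n| = |75| / √162 ≈ 5.89.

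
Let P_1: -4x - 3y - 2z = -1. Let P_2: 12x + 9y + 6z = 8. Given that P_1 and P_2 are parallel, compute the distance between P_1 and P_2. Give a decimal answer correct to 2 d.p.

Rescale P_2 by 1/(-3): -4x - 3y - 2z = -8/3. Then distance = |-1 − (-8/3)| / √29 ≈ 0.31.

0.31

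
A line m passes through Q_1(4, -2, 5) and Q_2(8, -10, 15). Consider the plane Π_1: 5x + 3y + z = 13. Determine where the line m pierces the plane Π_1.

(0, 6, -5)

A direction vector for m is Q_2 − Q_1 = (4, -8, 10).
Substitute r = (4, -2, 5) + t(4, -8, 10) into the plane: 19 + 6t = 13, so t = -1.
Intersection: (4, -2, 5) + (-1)·(4, -8, 10) = (0, 6, -5).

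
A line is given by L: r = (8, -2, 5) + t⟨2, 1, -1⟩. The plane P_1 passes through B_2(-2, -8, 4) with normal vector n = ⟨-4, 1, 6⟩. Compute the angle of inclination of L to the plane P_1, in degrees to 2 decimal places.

46.80

P_1: n·r = n·B_2 gives -4x + y + 6z = 24.
sin θ = |n·v| / (|n||v|) = |-13| / (√53 · √6) = 0.72900.
θ ≈ 46.80°.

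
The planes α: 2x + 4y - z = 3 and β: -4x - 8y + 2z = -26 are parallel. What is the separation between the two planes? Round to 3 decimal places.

2.182

Rescale β by 1/(-2): 2x + 4y - z = 13. Then distance = |3 − 13| / √21 ≈ 2.182.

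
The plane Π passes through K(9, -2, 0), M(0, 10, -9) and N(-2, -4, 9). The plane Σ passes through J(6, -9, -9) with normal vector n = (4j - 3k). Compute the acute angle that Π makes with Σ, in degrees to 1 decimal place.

KM = (-9, 12, -9), KN = (-11, -2, 9); a normal to Π is KM × KN = (90, 180, 150).
Using K: Π has equation 90x + 180y + 150z = 450.
Σ: n·r = n·J gives 4y - 3z = -9.
cos θ = |n₁·n₂| / (|n₁||n₂|) = |270| / (√63000 · √25).
θ = arccos(0.21514) ≈ 77.6°.

77.6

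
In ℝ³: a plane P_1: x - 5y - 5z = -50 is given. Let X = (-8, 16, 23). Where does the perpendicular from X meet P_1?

Foot = X − λn with λ = (n·X − d)/|n|² = (-203 − (-50))/51 = -3.
Foot = (-8, 16, 23) − (-3)·(1, -5, -5) = (-5, 1, 8).

(-5, 1, 8)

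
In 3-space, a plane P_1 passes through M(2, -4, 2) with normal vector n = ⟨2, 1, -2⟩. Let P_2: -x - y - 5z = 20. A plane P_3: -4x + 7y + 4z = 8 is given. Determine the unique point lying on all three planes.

(-5, 0, -3)

P_1: n·r = n·M gives 2x + y - 2z = -4.
Solving the 3×3 linear system 2x + y - 2z = -4, -x - y - 5z = 20, -4x + 7y + 4z = 8 (e.g. by elimination or Cramer's rule, determinant = 108) gives (-5, 0, -3).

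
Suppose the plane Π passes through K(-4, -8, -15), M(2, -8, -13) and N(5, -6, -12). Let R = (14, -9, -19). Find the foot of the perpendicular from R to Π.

(11, -9, -10)

KM = (6, 0, 2), KN = (9, 2, 3); a normal to Π is KM × KN = (-4, 0, 12).
Using K: Π has equation -4x + 12z = -164.
Foot = R − λn with λ = (n·R − d)/|n|² = (-284 − (-164))/160 = -3/4.
Foot = (14, -9, -19) − (-3/4)·(-4, 0, 12) = (11, -9, -10).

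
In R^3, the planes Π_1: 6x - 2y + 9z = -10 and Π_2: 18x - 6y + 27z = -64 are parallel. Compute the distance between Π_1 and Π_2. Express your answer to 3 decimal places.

Rescale Π_2 by 1/3: 6x - 2y + 9z = -64/3. Then distance = |-10 − (-64/3)| / √121 ≈ 1.030.

1.030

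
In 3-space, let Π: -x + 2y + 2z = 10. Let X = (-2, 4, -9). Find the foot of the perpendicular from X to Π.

(-4, 8, -5)

Foot = X − λn with λ = (n·X − d)/|n|² = (-8 − 10)/9 = -2.
Foot = (-2, 4, -9) − (-2)·(-1, 2, 2) = (-4, 8, -5).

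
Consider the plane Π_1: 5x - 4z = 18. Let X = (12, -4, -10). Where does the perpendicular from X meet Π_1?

(2, -4, -2)

Foot = X − λn with λ = (n·X − d)/|n|² = (100 − 18)/41 = 2.
Foot = (12, -4, -10) − 2·(5, 0, -4) = (2, -4, -2).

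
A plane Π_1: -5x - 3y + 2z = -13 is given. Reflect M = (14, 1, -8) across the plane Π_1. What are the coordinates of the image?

λ = (n·M − d)/|n|² = (-89 − (-13))/38 = -2.
Reflection = M − 2λn = (14, 1, -8) − (-4)·(-5, -3, 2) = (-6, -11, 0).

(-6, -11, 0)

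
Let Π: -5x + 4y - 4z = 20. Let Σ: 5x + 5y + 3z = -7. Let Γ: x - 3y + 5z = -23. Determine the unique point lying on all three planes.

Solving the 3×3 linear system -5x + 4y - 4z = 20, 5x + 5y + 3z = -7, x - 3y + 5z = -23 (e.g. by elimination or Cramer's rule, determinant = -178) gives (0, 1, -4).

(0, 1, -4)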